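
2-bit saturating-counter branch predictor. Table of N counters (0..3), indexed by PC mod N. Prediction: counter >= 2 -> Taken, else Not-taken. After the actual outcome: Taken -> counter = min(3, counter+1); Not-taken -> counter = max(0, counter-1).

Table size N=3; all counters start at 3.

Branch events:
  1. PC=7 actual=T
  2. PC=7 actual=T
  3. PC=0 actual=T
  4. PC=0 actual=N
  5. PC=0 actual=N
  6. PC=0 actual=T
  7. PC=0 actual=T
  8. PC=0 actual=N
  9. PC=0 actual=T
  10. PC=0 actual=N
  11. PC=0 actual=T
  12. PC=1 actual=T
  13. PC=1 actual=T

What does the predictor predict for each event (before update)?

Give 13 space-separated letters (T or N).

Answer: T T T T T N T T T T T T T

Derivation:
Ev 1: PC=7 idx=1 pred=T actual=T -> ctr[1]=3
Ev 2: PC=7 idx=1 pred=T actual=T -> ctr[1]=3
Ev 3: PC=0 idx=0 pred=T actual=T -> ctr[0]=3
Ev 4: PC=0 idx=0 pred=T actual=N -> ctr[0]=2
Ev 5: PC=0 idx=0 pred=T actual=N -> ctr[0]=1
Ev 6: PC=0 idx=0 pred=N actual=T -> ctr[0]=2
Ev 7: PC=0 idx=0 pred=T actual=T -> ctr[0]=3
Ev 8: PC=0 idx=0 pred=T actual=N -> ctr[0]=2
Ev 9: PC=0 idx=0 pred=T actual=T -> ctr[0]=3
Ev 10: PC=0 idx=0 pred=T actual=N -> ctr[0]=2
Ev 11: PC=0 idx=0 pred=T actual=T -> ctr[0]=3
Ev 12: PC=1 idx=1 pred=T actual=T -> ctr[1]=3
Ev 13: PC=1 idx=1 pred=T actual=T -> ctr[1]=3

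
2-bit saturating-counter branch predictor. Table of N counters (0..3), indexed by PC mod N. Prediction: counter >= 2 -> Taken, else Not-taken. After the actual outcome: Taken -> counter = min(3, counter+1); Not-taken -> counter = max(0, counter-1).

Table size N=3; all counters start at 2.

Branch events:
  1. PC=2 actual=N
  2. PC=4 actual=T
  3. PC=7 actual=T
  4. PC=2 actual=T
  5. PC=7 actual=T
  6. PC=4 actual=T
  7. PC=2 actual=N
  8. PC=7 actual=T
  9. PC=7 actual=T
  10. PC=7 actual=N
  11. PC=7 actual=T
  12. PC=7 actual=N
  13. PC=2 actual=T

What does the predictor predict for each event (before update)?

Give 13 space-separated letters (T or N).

Answer: T T T N T T T T T T T T N

Derivation:
Ev 1: PC=2 idx=2 pred=T actual=N -> ctr[2]=1
Ev 2: PC=4 idx=1 pred=T actual=T -> ctr[1]=3
Ev 3: PC=7 idx=1 pred=T actual=T -> ctr[1]=3
Ev 4: PC=2 idx=2 pred=N actual=T -> ctr[2]=2
Ev 5: PC=7 idx=1 pred=T actual=T -> ctr[1]=3
Ev 6: PC=4 idx=1 pred=T actual=T -> ctr[1]=3
Ev 7: PC=2 idx=2 pred=T actual=N -> ctr[2]=1
Ev 8: PC=7 idx=1 pred=T actual=T -> ctr[1]=3
Ev 9: PC=7 idx=1 pred=T actual=T -> ctr[1]=3
Ev 10: PC=7 idx=1 pred=T actual=N -> ctr[1]=2
Ev 11: PC=7 idx=1 pred=T actual=T -> ctr[1]=3
Ev 12: PC=7 idx=1 pred=T actual=N -> ctr[1]=2
Ev 13: PC=2 idx=2 pred=N actual=T -> ctr[2]=2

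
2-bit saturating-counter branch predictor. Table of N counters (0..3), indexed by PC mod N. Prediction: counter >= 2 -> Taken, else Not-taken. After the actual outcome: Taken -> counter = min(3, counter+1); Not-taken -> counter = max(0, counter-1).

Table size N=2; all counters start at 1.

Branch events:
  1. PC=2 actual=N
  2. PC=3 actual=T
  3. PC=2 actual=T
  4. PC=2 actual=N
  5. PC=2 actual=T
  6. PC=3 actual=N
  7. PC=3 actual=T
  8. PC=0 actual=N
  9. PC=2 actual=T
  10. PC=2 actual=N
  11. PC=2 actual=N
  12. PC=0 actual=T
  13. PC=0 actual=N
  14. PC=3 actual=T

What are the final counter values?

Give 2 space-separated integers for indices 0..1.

Answer: 0 3

Derivation:
Ev 1: PC=2 idx=0 pred=N actual=N -> ctr[0]=0
Ev 2: PC=3 idx=1 pred=N actual=T -> ctr[1]=2
Ev 3: PC=2 idx=0 pred=N actual=T -> ctr[0]=1
Ev 4: PC=2 idx=0 pred=N actual=N -> ctr[0]=0
Ev 5: PC=2 idx=0 pred=N actual=T -> ctr[0]=1
Ev 6: PC=3 idx=1 pred=T actual=N -> ctr[1]=1
Ev 7: PC=3 idx=1 pred=N actual=T -> ctr[1]=2
Ev 8: PC=0 idx=0 pred=N actual=N -> ctr[0]=0
Ev 9: PC=2 idx=0 pred=N actual=T -> ctr[0]=1
Ev 10: PC=2 idx=0 pred=N actual=N -> ctr[0]=0
Ev 11: PC=2 idx=0 pred=N actual=N -> ctr[0]=0
Ev 12: PC=0 idx=0 pred=N actual=T -> ctr[0]=1
Ev 13: PC=0 idx=0 pred=N actual=N -> ctr[0]=0
Ev 14: PC=3 idx=1 pred=T actual=T -> ctr[1]=3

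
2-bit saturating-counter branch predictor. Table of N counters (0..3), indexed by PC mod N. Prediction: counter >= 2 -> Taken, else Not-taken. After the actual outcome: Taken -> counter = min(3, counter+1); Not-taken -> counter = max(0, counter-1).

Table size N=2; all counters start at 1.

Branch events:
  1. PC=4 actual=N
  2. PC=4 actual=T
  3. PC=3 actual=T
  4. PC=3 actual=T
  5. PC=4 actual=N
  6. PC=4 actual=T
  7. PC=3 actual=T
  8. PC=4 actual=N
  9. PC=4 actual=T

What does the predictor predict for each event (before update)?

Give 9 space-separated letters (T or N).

Answer: N N N T N N T N N

Derivation:
Ev 1: PC=4 idx=0 pred=N actual=N -> ctr[0]=0
Ev 2: PC=4 idx=0 pred=N actual=T -> ctr[0]=1
Ev 3: PC=3 idx=1 pred=N actual=T -> ctr[1]=2
Ev 4: PC=3 idx=1 pred=T actual=T -> ctr[1]=3
Ev 5: PC=4 idx=0 pred=N actual=N -> ctr[0]=0
Ev 6: PC=4 idx=0 pred=N actual=T -> ctr[0]=1
Ev 7: PC=3 idx=1 pred=T actual=T -> ctr[1]=3
Ev 8: PC=4 idx=0 pred=N actual=N -> ctr[0]=0
Ev 9: PC=4 idx=0 pred=N actual=T -> ctr[0]=1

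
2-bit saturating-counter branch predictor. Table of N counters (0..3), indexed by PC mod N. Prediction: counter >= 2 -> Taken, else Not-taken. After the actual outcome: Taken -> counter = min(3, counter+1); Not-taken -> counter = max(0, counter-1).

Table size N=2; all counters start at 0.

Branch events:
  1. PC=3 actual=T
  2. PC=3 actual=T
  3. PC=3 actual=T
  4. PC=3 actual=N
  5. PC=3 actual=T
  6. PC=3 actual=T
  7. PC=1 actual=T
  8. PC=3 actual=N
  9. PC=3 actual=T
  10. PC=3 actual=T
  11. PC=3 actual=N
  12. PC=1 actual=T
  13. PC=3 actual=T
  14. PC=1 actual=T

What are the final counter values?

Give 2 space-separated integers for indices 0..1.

Answer: 0 3

Derivation:
Ev 1: PC=3 idx=1 pred=N actual=T -> ctr[1]=1
Ev 2: PC=3 idx=1 pred=N actual=T -> ctr[1]=2
Ev 3: PC=3 idx=1 pred=T actual=T -> ctr[1]=3
Ev 4: PC=3 idx=1 pred=T actual=N -> ctr[1]=2
Ev 5: PC=3 idx=1 pred=T actual=T -> ctr[1]=3
Ev 6: PC=3 idx=1 pred=T actual=T -> ctr[1]=3
Ev 7: PC=1 idx=1 pred=T actual=T -> ctr[1]=3
Ev 8: PC=3 idx=1 pred=T actual=N -> ctr[1]=2
Ev 9: PC=3 idx=1 pred=T actual=T -> ctr[1]=3
Ev 10: PC=3 idx=1 pred=T actual=T -> ctr[1]=3
Ev 11: PC=3 idx=1 pred=T actual=N -> ctr[1]=2
Ev 12: PC=1 idx=1 pred=T actual=T -> ctr[1]=3
Ev 13: PC=3 idx=1 pred=T actual=T -> ctr[1]=3
Ev 14: PC=1 idx=1 pred=T actual=T -> ctr[1]=3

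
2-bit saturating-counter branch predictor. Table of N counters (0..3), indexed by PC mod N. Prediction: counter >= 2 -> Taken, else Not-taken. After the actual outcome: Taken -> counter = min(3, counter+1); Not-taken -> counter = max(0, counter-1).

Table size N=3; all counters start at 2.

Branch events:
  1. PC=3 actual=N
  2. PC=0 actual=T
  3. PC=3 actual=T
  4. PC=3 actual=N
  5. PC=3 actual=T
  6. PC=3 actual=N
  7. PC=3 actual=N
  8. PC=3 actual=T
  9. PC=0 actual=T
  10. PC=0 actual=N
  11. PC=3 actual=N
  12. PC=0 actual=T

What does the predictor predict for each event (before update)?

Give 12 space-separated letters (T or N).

Ev 1: PC=3 idx=0 pred=T actual=N -> ctr[0]=1
Ev 2: PC=0 idx=0 pred=N actual=T -> ctr[0]=2
Ev 3: PC=3 idx=0 pred=T actual=T -> ctr[0]=3
Ev 4: PC=3 idx=0 pred=T actual=N -> ctr[0]=2
Ev 5: PC=3 idx=0 pred=T actual=T -> ctr[0]=3
Ev 6: PC=3 idx=0 pred=T actual=N -> ctr[0]=2
Ev 7: PC=3 idx=0 pred=T actual=N -> ctr[0]=1
Ev 8: PC=3 idx=0 pred=N actual=T -> ctr[0]=2
Ev 9: PC=0 idx=0 pred=T actual=T -> ctr[0]=3
Ev 10: PC=0 idx=0 pred=T actual=N -> ctr[0]=2
Ev 11: PC=3 idx=0 pred=T actual=N -> ctr[0]=1
Ev 12: PC=0 idx=0 pred=N actual=T -> ctr[0]=2

Answer: T N T T T T T N T T T N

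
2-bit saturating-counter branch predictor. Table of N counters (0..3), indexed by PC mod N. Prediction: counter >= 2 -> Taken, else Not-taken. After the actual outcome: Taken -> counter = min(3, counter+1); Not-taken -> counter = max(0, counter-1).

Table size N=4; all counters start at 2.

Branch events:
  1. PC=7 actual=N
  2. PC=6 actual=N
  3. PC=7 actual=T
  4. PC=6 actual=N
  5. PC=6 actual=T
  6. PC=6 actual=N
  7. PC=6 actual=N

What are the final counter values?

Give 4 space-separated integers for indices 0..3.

Answer: 2 2 0 2

Derivation:
Ev 1: PC=7 idx=3 pred=T actual=N -> ctr[3]=1
Ev 2: PC=6 idx=2 pred=T actual=N -> ctr[2]=1
Ev 3: PC=7 idx=3 pred=N actual=T -> ctr[3]=2
Ev 4: PC=6 idx=2 pred=N actual=N -> ctr[2]=0
Ev 5: PC=6 idx=2 pred=N actual=T -> ctr[2]=1
Ev 6: PC=6 idx=2 pred=N actual=N -> ctr[2]=0
Ev 7: PC=6 idx=2 pred=N actual=N -> ctr[2]=0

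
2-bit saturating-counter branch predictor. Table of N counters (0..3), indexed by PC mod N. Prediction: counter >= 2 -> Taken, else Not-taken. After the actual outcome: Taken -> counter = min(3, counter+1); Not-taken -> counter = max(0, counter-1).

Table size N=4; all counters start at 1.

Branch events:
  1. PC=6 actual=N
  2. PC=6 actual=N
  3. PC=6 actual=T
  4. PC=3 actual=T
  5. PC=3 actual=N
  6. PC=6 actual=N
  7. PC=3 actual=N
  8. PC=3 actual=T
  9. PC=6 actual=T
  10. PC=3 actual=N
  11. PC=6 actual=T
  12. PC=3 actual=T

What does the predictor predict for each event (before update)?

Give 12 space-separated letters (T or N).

Answer: N N N N T N N N N N N N

Derivation:
Ev 1: PC=6 idx=2 pred=N actual=N -> ctr[2]=0
Ev 2: PC=6 idx=2 pred=N actual=N -> ctr[2]=0
Ev 3: PC=6 idx=2 pred=N actual=T -> ctr[2]=1
Ev 4: PC=3 idx=3 pred=N actual=T -> ctr[3]=2
Ev 5: PC=3 idx=3 pred=T actual=N -> ctr[3]=1
Ev 6: PC=6 idx=2 pred=N actual=N -> ctr[2]=0
Ev 7: PC=3 idx=3 pred=N actual=N -> ctr[3]=0
Ev 8: PC=3 idx=3 pred=N actual=T -> ctr[3]=1
Ev 9: PC=6 idx=2 pred=N actual=T -> ctr[2]=1
Ev 10: PC=3 idx=3 pred=N actual=N -> ctr[3]=0
Ev 11: PC=6 idx=2 pred=N actual=T -> ctr[2]=2
Ev 12: PC=3 idx=3 pred=N actual=T -> ctr[3]=1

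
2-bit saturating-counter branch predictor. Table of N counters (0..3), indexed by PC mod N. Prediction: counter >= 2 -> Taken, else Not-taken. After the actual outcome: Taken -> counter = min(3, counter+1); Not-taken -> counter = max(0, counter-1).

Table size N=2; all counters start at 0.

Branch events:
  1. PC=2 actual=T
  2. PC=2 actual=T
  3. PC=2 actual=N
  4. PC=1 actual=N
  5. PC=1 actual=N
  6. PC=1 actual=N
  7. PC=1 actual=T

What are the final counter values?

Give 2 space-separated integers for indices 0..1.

Answer: 1 1

Derivation:
Ev 1: PC=2 idx=0 pred=N actual=T -> ctr[0]=1
Ev 2: PC=2 idx=0 pred=N actual=T -> ctr[0]=2
Ev 3: PC=2 idx=0 pred=T actual=N -> ctr[0]=1
Ev 4: PC=1 idx=1 pred=N actual=N -> ctr[1]=0
Ev 5: PC=1 idx=1 pred=N actual=N -> ctr[1]=0
Ev 6: PC=1 idx=1 pred=N actual=N -> ctr[1]=0
Ev 7: PC=1 idx=1 pred=N actual=T -> ctr[1]=1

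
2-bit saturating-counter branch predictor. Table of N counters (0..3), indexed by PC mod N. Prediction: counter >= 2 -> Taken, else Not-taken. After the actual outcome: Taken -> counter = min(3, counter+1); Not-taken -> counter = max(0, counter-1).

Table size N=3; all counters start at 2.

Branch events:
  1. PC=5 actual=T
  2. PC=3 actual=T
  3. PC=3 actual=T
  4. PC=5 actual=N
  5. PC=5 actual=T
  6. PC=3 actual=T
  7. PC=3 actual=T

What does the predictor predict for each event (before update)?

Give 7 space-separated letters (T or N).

Answer: T T T T T T T

Derivation:
Ev 1: PC=5 idx=2 pred=T actual=T -> ctr[2]=3
Ev 2: PC=3 idx=0 pred=T actual=T -> ctr[0]=3
Ev 3: PC=3 idx=0 pred=T actual=T -> ctr[0]=3
Ev 4: PC=5 idx=2 pred=T actual=N -> ctr[2]=2
Ev 5: PC=5 idx=2 pred=T actual=T -> ctr[2]=3
Ev 6: PC=3 idx=0 pred=T actual=T -> ctr[0]=3
Ev 7: PC=3 idx=0 pred=T actual=T -> ctr[0]=3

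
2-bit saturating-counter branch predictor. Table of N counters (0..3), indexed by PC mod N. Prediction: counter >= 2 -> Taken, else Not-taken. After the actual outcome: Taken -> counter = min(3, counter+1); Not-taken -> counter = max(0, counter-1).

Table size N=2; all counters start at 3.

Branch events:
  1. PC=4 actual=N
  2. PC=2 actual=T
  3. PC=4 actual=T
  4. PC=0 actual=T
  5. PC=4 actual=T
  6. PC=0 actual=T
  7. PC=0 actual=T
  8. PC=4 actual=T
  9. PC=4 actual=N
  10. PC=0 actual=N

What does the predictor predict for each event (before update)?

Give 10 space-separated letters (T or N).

Ev 1: PC=4 idx=0 pred=T actual=N -> ctr[0]=2
Ev 2: PC=2 idx=0 pred=T actual=T -> ctr[0]=3
Ev 3: PC=4 idx=0 pred=T actual=T -> ctr[0]=3
Ev 4: PC=0 idx=0 pred=T actual=T -> ctr[0]=3
Ev 5: PC=4 idx=0 pred=T actual=T -> ctr[0]=3
Ev 6: PC=0 idx=0 pred=T actual=T -> ctr[0]=3
Ev 7: PC=0 idx=0 pred=T actual=T -> ctr[0]=3
Ev 8: PC=4 idx=0 pred=T actual=T -> ctr[0]=3
Ev 9: PC=4 idx=0 pred=T actual=N -> ctr[0]=2
Ev 10: PC=0 idx=0 pred=T actual=N -> ctr[0]=1

Answer: T T T T T T T T T T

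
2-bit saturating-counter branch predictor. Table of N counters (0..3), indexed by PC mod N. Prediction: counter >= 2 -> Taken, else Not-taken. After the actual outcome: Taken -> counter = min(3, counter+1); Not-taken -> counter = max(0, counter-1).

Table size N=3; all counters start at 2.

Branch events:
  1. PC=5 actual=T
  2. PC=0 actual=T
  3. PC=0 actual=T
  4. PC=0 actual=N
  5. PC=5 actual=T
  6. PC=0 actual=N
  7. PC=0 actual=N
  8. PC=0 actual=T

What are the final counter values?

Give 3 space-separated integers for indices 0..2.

Answer: 1 2 3

Derivation:
Ev 1: PC=5 idx=2 pred=T actual=T -> ctr[2]=3
Ev 2: PC=0 idx=0 pred=T actual=T -> ctr[0]=3
Ev 3: PC=0 idx=0 pred=T actual=T -> ctr[0]=3
Ev 4: PC=0 idx=0 pred=T actual=N -> ctr[0]=2
Ev 5: PC=5 idx=2 pred=T actual=T -> ctr[2]=3
Ev 6: PC=0 idx=0 pred=T actual=N -> ctr[0]=1
Ev 7: PC=0 idx=0 pred=N actual=N -> ctr[0]=0
Ev 8: PC=0 idx=0 pred=N actual=T -> ctr[0]=1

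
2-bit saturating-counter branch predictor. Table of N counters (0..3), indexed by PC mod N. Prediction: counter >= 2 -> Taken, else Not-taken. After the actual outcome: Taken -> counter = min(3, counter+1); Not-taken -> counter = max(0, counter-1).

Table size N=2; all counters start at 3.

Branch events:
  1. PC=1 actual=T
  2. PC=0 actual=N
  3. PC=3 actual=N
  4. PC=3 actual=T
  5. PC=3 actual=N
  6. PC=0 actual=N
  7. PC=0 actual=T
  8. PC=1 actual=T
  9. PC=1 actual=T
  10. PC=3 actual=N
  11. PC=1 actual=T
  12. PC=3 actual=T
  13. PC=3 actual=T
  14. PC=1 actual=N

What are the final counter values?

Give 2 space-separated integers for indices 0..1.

Answer: 2 2

Derivation:
Ev 1: PC=1 idx=1 pred=T actual=T -> ctr[1]=3
Ev 2: PC=0 idx=0 pred=T actual=N -> ctr[0]=2
Ev 3: PC=3 idx=1 pred=T actual=N -> ctr[1]=2
Ev 4: PC=3 idx=1 pred=T actual=T -> ctr[1]=3
Ev 5: PC=3 idx=1 pred=T actual=N -> ctr[1]=2
Ev 6: PC=0 idx=0 pred=T actual=N -> ctr[0]=1
Ev 7: PC=0 idx=0 pred=N actual=T -> ctr[0]=2
Ev 8: PC=1 idx=1 pred=T actual=T -> ctr[1]=3
Ev 9: PC=1 idx=1 pred=T actual=T -> ctr[1]=3
Ev 10: PC=3 idx=1 pred=T actual=N -> ctr[1]=2
Ev 11: PC=1 idx=1 pred=T actual=T -> ctr[1]=3
Ev 12: PC=3 idx=1 pred=T actual=T -> ctr[1]=3
Ev 13: PC=3 idx=1 pred=T actual=T -> ctr[1]=3
Ev 14: PC=1 idx=1 pred=T actual=N -> ctr[1]=2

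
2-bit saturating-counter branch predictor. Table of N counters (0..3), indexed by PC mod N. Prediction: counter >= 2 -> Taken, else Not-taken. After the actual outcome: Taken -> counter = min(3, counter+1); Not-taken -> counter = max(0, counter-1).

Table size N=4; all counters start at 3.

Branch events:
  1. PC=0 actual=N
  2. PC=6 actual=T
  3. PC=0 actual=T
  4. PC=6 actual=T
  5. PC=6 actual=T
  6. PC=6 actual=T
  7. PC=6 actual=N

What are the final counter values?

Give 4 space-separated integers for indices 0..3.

Answer: 3 3 2 3

Derivation:
Ev 1: PC=0 idx=0 pred=T actual=N -> ctr[0]=2
Ev 2: PC=6 idx=2 pred=T actual=T -> ctr[2]=3
Ev 3: PC=0 idx=0 pred=T actual=T -> ctr[0]=3
Ev 4: PC=6 idx=2 pred=T actual=T -> ctr[2]=3
Ev 5: PC=6 idx=2 pred=T actual=T -> ctr[2]=3
Ev 6: PC=6 idx=2 pred=T actual=T -> ctr[2]=3
Ev 7: PC=6 idx=2 pred=T actual=N -> ctr[2]=2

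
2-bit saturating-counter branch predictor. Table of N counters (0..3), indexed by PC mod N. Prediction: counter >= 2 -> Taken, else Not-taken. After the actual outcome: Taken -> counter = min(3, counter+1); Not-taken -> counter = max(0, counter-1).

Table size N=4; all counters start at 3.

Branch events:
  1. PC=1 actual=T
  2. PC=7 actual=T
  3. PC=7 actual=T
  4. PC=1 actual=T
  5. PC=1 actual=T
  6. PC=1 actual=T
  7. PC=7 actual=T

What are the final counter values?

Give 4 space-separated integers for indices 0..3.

Ev 1: PC=1 idx=1 pred=T actual=T -> ctr[1]=3
Ev 2: PC=7 idx=3 pred=T actual=T -> ctr[3]=3
Ev 3: PC=7 idx=3 pred=T actual=T -> ctr[3]=3
Ev 4: PC=1 idx=1 pred=T actual=T -> ctr[1]=3
Ev 5: PC=1 idx=1 pred=T actual=T -> ctr[1]=3
Ev 6: PC=1 idx=1 pred=T actual=T -> ctr[1]=3
Ev 7: PC=7 idx=3 pred=T actual=T -> ctr[3]=3

Answer: 3 3 3 3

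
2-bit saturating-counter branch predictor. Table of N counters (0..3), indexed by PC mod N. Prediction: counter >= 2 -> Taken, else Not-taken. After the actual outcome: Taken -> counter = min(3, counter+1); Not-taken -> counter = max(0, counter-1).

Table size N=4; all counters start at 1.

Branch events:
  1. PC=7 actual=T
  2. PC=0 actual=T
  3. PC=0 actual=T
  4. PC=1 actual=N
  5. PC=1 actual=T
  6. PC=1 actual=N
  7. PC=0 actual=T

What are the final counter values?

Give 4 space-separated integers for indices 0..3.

Answer: 3 0 1 2

Derivation:
Ev 1: PC=7 idx=3 pred=N actual=T -> ctr[3]=2
Ev 2: PC=0 idx=0 pred=N actual=T -> ctr[0]=2
Ev 3: PC=0 idx=0 pred=T actual=T -> ctr[0]=3
Ev 4: PC=1 idx=1 pred=N actual=N -> ctr[1]=0
Ev 5: PC=1 idx=1 pred=N actual=T -> ctr[1]=1
Ev 6: PC=1 idx=1 pred=N actual=N -> ctr[1]=0
Ev 7: PC=0 idx=0 pred=T actual=T -> ctr[0]=3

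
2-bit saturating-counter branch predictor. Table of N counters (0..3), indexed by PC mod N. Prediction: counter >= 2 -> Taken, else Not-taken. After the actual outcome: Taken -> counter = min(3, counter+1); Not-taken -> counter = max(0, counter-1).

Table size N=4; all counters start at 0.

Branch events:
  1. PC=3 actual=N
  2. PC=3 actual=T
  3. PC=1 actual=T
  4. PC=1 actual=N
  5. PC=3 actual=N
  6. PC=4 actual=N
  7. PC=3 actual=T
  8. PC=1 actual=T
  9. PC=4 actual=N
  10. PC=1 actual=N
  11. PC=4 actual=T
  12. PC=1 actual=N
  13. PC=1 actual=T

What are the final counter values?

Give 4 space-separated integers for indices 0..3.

Ev 1: PC=3 idx=3 pred=N actual=N -> ctr[3]=0
Ev 2: PC=3 idx=3 pred=N actual=T -> ctr[3]=1
Ev 3: PC=1 idx=1 pred=N actual=T -> ctr[1]=1
Ev 4: PC=1 idx=1 pred=N actual=N -> ctr[1]=0
Ev 5: PC=3 idx=3 pred=N actual=N -> ctr[3]=0
Ev 6: PC=4 idx=0 pred=N actual=N -> ctr[0]=0
Ev 7: PC=3 idx=3 pred=N actual=T -> ctr[3]=1
Ev 8: PC=1 idx=1 pred=N actual=T -> ctr[1]=1
Ev 9: PC=4 idx=0 pred=N actual=N -> ctr[0]=0
Ev 10: PC=1 idx=1 pred=N actual=N -> ctr[1]=0
Ev 11: PC=4 idx=0 pred=N actual=T -> ctr[0]=1
Ev 12: PC=1 idx=1 pred=N actual=N -> ctr[1]=0
Ev 13: PC=1 idx=1 pred=N actual=T -> ctr[1]=1

Answer: 1 1 0 1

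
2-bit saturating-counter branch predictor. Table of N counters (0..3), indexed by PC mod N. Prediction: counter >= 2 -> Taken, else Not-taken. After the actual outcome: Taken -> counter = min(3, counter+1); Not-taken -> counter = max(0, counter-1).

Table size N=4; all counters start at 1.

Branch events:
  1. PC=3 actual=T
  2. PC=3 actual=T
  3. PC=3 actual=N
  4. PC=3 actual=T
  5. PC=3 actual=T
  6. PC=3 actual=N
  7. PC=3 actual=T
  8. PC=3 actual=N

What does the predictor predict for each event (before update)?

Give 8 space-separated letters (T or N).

Ev 1: PC=3 idx=3 pred=N actual=T -> ctr[3]=2
Ev 2: PC=3 idx=3 pred=T actual=T -> ctr[3]=3
Ev 3: PC=3 idx=3 pred=T actual=N -> ctr[3]=2
Ev 4: PC=3 idx=3 pred=T actual=T -> ctr[3]=3
Ev 5: PC=3 idx=3 pred=T actual=T -> ctr[3]=3
Ev 6: PC=3 idx=3 pred=T actual=N -> ctr[3]=2
Ev 7: PC=3 idx=3 pred=T actual=T -> ctr[3]=3
Ev 8: PC=3 idx=3 pred=T actual=N -> ctr[3]=2

Answer: N T T T T T T T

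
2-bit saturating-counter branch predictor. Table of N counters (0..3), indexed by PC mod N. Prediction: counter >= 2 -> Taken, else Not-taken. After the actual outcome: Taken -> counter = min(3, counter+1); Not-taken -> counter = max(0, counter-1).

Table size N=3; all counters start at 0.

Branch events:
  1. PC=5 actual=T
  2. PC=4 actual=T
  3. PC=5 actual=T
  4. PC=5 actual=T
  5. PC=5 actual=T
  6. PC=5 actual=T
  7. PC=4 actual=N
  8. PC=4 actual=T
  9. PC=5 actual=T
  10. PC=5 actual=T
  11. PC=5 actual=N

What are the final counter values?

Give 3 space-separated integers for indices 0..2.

Ev 1: PC=5 idx=2 pred=N actual=T -> ctr[2]=1
Ev 2: PC=4 idx=1 pred=N actual=T -> ctr[1]=1
Ev 3: PC=5 idx=2 pred=N actual=T -> ctr[2]=2
Ev 4: PC=5 idx=2 pred=T actual=T -> ctr[2]=3
Ev 5: PC=5 idx=2 pred=T actual=T -> ctr[2]=3
Ev 6: PC=5 idx=2 pred=T actual=T -> ctr[2]=3
Ev 7: PC=4 idx=1 pred=N actual=N -> ctr[1]=0
Ev 8: PC=4 idx=1 pred=N actual=T -> ctr[1]=1
Ev 9: PC=5 idx=2 pred=T actual=T -> ctr[2]=3
Ev 10: PC=5 idx=2 pred=T actual=T -> ctr[2]=3
Ev 11: PC=5 idx=2 pred=T actual=N -> ctr[2]=2

Answer: 0 1 2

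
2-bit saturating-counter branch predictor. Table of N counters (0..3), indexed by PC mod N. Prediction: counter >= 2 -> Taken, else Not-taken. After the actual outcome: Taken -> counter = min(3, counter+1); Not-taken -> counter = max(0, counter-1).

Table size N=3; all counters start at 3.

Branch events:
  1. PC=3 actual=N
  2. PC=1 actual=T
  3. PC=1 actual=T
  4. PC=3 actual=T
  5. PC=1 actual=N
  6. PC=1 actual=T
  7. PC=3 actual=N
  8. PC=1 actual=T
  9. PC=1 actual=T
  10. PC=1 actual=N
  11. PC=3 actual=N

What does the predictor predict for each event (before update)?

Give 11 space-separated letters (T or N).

Answer: T T T T T T T T T T T

Derivation:
Ev 1: PC=3 idx=0 pred=T actual=N -> ctr[0]=2
Ev 2: PC=1 idx=1 pred=T actual=T -> ctr[1]=3
Ev 3: PC=1 idx=1 pred=T actual=T -> ctr[1]=3
Ev 4: PC=3 idx=0 pred=T actual=T -> ctr[0]=3
Ev 5: PC=1 idx=1 pred=T actual=N -> ctr[1]=2
Ev 6: PC=1 idx=1 pred=T actual=T -> ctr[1]=3
Ev 7: PC=3 idx=0 pred=T actual=N -> ctr[0]=2
Ev 8: PC=1 idx=1 pred=T actual=T -> ctr[1]=3
Ev 9: PC=1 idx=1 pred=T actual=T -> ctr[1]=3
Ev 10: PC=1 idx=1 pred=T actual=N -> ctr[1]=2
Ev 11: PC=3 idx=0 pred=T actual=N -> ctr[0]=1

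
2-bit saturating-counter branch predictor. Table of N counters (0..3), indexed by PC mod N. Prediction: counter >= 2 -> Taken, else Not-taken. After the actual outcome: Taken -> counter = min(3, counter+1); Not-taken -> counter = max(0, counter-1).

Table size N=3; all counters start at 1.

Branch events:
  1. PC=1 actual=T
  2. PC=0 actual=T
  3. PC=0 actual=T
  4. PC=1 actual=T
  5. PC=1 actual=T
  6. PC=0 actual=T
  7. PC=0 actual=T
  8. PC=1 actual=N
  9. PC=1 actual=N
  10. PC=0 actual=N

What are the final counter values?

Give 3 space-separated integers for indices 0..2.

Ev 1: PC=1 idx=1 pred=N actual=T -> ctr[1]=2
Ev 2: PC=0 idx=0 pred=N actual=T -> ctr[0]=2
Ev 3: PC=0 idx=0 pred=T actual=T -> ctr[0]=3
Ev 4: PC=1 idx=1 pred=T actual=T -> ctr[1]=3
Ev 5: PC=1 idx=1 pred=T actual=T -> ctr[1]=3
Ev 6: PC=0 idx=0 pred=T actual=T -> ctr[0]=3
Ev 7: PC=0 idx=0 pred=T actual=T -> ctr[0]=3
Ev 8: PC=1 idx=1 pred=T actual=N -> ctr[1]=2
Ev 9: PC=1 idx=1 pred=T actual=N -> ctr[1]=1
Ev 10: PC=0 idx=0 pred=T actual=N -> ctr[0]=2

Answer: 2 1 1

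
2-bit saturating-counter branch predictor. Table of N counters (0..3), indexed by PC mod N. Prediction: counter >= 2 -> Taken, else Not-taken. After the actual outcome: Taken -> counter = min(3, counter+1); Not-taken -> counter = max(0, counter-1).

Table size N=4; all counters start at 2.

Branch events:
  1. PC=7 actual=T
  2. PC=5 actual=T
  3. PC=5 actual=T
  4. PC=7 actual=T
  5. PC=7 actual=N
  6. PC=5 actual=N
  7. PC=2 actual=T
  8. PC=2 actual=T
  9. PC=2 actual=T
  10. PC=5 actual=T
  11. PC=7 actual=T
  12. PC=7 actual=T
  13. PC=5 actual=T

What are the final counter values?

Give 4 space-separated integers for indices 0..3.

Answer: 2 3 3 3

Derivation:
Ev 1: PC=7 idx=3 pred=T actual=T -> ctr[3]=3
Ev 2: PC=5 idx=1 pred=T actual=T -> ctr[1]=3
Ev 3: PC=5 idx=1 pred=T actual=T -> ctr[1]=3
Ev 4: PC=7 idx=3 pred=T actual=T -> ctr[3]=3
Ev 5: PC=7 idx=3 pred=T actual=N -> ctr[3]=2
Ev 6: PC=5 idx=1 pred=T actual=N -> ctr[1]=2
Ev 7: PC=2 idx=2 pred=T actual=T -> ctr[2]=3
Ev 8: PC=2 idx=2 pred=T actual=T -> ctr[2]=3
Ev 9: PC=2 idx=2 pred=T actual=T -> ctr[2]=3
Ev 10: PC=5 idx=1 pred=T actual=T -> ctr[1]=3
Ev 11: PC=7 idx=3 pred=T actual=T -> ctr[3]=3
Ev 12: PC=7 idx=3 pred=T actual=T -> ctr[3]=3
Ev 13: PC=5 idx=1 pred=T actual=T -> ctr[1]=3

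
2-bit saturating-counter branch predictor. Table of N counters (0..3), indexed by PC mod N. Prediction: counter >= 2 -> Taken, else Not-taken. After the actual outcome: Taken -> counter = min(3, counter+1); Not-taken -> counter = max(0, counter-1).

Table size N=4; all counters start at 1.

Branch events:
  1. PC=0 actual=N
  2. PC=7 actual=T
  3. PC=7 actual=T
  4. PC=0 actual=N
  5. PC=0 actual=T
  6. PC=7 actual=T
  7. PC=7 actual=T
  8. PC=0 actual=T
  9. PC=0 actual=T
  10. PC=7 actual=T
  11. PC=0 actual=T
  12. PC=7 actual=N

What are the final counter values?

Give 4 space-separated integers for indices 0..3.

Ev 1: PC=0 idx=0 pred=N actual=N -> ctr[0]=0
Ev 2: PC=7 idx=3 pred=N actual=T -> ctr[3]=2
Ev 3: PC=7 idx=3 pred=T actual=T -> ctr[3]=3
Ev 4: PC=0 idx=0 pred=N actual=N -> ctr[0]=0
Ev 5: PC=0 idx=0 pred=N actual=T -> ctr[0]=1
Ev 6: PC=7 idx=3 pred=T actual=T -> ctr[3]=3
Ev 7: PC=7 idx=3 pred=T actual=T -> ctr[3]=3
Ev 8: PC=0 idx=0 pred=N actual=T -> ctr[0]=2
Ev 9: PC=0 idx=0 pred=T actual=T -> ctr[0]=3
Ev 10: PC=7 idx=3 pred=T actual=T -> ctr[3]=3
Ev 11: PC=0 idx=0 pred=T actual=T -> ctr[0]=3
Ev 12: PC=7 idx=3 pred=T actual=N -> ctr[3]=2

Answer: 3 1 1 2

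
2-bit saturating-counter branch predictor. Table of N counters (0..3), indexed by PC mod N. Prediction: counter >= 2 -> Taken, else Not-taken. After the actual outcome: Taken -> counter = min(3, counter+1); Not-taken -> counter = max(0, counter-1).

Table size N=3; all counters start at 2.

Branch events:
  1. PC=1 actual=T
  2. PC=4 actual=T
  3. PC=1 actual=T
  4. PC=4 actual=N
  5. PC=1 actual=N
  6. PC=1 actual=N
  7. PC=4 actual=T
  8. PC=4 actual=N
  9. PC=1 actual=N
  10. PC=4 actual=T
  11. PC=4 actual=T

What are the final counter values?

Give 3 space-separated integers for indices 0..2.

Ev 1: PC=1 idx=1 pred=T actual=T -> ctr[1]=3
Ev 2: PC=4 idx=1 pred=T actual=T -> ctr[1]=3
Ev 3: PC=1 idx=1 pred=T actual=T -> ctr[1]=3
Ev 4: PC=4 idx=1 pred=T actual=N -> ctr[1]=2
Ev 5: PC=1 idx=1 pred=T actual=N -> ctr[1]=1
Ev 6: PC=1 idx=1 pred=N actual=N -> ctr[1]=0
Ev 7: PC=4 idx=1 pred=N actual=T -> ctr[1]=1
Ev 8: PC=4 idx=1 pred=N actual=N -> ctr[1]=0
Ev 9: PC=1 idx=1 pred=N actual=N -> ctr[1]=0
Ev 10: PC=4 idx=1 pred=N actual=T -> ctr[1]=1
Ev 11: PC=4 idx=1 pred=N actual=T -> ctr[1]=2

Answer: 2 2 2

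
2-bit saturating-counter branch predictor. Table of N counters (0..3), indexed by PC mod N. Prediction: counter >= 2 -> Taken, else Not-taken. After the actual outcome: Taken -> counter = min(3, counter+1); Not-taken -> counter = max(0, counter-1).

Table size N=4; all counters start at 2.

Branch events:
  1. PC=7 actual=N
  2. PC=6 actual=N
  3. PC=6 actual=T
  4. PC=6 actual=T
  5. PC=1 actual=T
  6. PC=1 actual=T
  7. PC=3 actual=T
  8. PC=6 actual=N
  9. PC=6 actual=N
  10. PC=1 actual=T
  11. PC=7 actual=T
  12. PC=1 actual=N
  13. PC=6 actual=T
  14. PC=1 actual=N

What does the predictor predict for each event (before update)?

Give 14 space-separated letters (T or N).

Ev 1: PC=7 idx=3 pred=T actual=N -> ctr[3]=1
Ev 2: PC=6 idx=2 pred=T actual=N -> ctr[2]=1
Ev 3: PC=6 idx=2 pred=N actual=T -> ctr[2]=2
Ev 4: PC=6 idx=2 pred=T actual=T -> ctr[2]=3
Ev 5: PC=1 idx=1 pred=T actual=T -> ctr[1]=3
Ev 6: PC=1 idx=1 pred=T actual=T -> ctr[1]=3
Ev 7: PC=3 idx=3 pred=N actual=T -> ctr[3]=2
Ev 8: PC=6 idx=2 pred=T actual=N -> ctr[2]=2
Ev 9: PC=6 idx=2 pred=T actual=N -> ctr[2]=1
Ev 10: PC=1 idx=1 pred=T actual=T -> ctr[1]=3
Ev 11: PC=7 idx=3 pred=T actual=T -> ctr[3]=3
Ev 12: PC=1 idx=1 pred=T actual=N -> ctr[1]=2
Ev 13: PC=6 idx=2 pred=N actual=T -> ctr[2]=2
Ev 14: PC=1 idx=1 pred=T actual=N -> ctr[1]=1

Answer: T T N T T T N T T T T T N T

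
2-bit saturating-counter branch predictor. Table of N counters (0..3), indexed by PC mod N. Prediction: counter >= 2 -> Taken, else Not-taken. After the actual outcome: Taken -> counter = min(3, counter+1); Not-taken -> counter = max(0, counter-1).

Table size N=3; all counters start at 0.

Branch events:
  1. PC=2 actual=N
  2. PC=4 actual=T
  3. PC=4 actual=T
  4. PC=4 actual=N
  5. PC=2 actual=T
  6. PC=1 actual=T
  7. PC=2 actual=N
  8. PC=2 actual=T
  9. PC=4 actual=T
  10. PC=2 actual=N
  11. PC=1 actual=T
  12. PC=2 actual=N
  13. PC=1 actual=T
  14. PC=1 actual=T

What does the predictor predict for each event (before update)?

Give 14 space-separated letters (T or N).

Answer: N N N T N N N N T N T N T T

Derivation:
Ev 1: PC=2 idx=2 pred=N actual=N -> ctr[2]=0
Ev 2: PC=4 idx=1 pred=N actual=T -> ctr[1]=1
Ev 3: PC=4 idx=1 pred=N actual=T -> ctr[1]=2
Ev 4: PC=4 idx=1 pred=T actual=N -> ctr[1]=1
Ev 5: PC=2 idx=2 pred=N actual=T -> ctr[2]=1
Ev 6: PC=1 idx=1 pred=N actual=T -> ctr[1]=2
Ev 7: PC=2 idx=2 pred=N actual=N -> ctr[2]=0
Ev 8: PC=2 idx=2 pred=N actual=T -> ctr[2]=1
Ev 9: PC=4 idx=1 pred=T actual=T -> ctr[1]=3
Ev 10: PC=2 idx=2 pred=N actual=N -> ctr[2]=0
Ev 11: PC=1 idx=1 pred=T actual=T -> ctr[1]=3
Ev 12: PC=2 idx=2 pred=N actual=N -> ctr[2]=0
Ev 13: PC=1 idx=1 pred=T actual=T -> ctr[1]=3
Ev 14: PC=1 idx=1 pred=T actual=T -> ctr[1]=3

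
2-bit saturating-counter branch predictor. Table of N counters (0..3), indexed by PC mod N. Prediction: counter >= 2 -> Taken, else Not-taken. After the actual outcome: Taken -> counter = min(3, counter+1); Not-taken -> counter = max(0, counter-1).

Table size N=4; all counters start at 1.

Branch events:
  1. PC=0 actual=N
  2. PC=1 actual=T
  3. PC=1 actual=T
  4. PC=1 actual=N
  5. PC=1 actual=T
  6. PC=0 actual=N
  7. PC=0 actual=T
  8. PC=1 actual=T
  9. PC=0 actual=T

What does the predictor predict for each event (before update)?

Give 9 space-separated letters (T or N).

Answer: N N T T T N N T N

Derivation:
Ev 1: PC=0 idx=0 pred=N actual=N -> ctr[0]=0
Ev 2: PC=1 idx=1 pred=N actual=T -> ctr[1]=2
Ev 3: PC=1 idx=1 pred=T actual=T -> ctr[1]=3
Ev 4: PC=1 idx=1 pred=T actual=N -> ctr[1]=2
Ev 5: PC=1 idx=1 pred=T actual=T -> ctr[1]=3
Ev 6: PC=0 idx=0 pred=N actual=N -> ctr[0]=0
Ev 7: PC=0 idx=0 pred=N actual=T -> ctr[0]=1
Ev 8: PC=1 idx=1 pred=T actual=T -> ctr[1]=3
Ev 9: PC=0 idx=0 pred=N actual=T -> ctr[0]=2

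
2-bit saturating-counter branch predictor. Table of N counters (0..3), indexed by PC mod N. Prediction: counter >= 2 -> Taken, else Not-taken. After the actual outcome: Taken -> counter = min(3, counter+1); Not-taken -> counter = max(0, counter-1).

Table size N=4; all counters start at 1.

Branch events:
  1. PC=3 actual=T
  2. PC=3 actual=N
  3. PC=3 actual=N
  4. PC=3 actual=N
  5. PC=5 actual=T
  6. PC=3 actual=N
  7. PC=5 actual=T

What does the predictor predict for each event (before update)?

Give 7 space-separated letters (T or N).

Answer: N T N N N N T

Derivation:
Ev 1: PC=3 idx=3 pred=N actual=T -> ctr[3]=2
Ev 2: PC=3 idx=3 pred=T actual=N -> ctr[3]=1
Ev 3: PC=3 idx=3 pred=N actual=N -> ctr[3]=0
Ev 4: PC=3 idx=3 pred=N actual=N -> ctr[3]=0
Ev 5: PC=5 idx=1 pred=N actual=T -> ctr[1]=2
Ev 6: PC=3 idx=3 pred=N actual=N -> ctr[3]=0
Ev 7: PC=5 idx=1 pred=T actual=T -> ctr[1]=3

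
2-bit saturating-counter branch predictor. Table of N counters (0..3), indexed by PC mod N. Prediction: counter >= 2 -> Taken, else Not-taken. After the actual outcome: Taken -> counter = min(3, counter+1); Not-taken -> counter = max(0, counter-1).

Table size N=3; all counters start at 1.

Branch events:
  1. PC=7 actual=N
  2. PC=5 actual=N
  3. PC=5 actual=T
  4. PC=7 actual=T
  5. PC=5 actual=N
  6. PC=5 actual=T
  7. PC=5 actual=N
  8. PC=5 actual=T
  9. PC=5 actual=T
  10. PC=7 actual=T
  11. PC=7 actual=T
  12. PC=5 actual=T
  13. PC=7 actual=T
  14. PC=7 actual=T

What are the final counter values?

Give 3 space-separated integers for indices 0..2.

Answer: 1 3 3

Derivation:
Ev 1: PC=7 idx=1 pred=N actual=N -> ctr[1]=0
Ev 2: PC=5 idx=2 pred=N actual=N -> ctr[2]=0
Ev 3: PC=5 idx=2 pred=N actual=T -> ctr[2]=1
Ev 4: PC=7 idx=1 pred=N actual=T -> ctr[1]=1
Ev 5: PC=5 idx=2 pred=N actual=N -> ctr[2]=0
Ev 6: PC=5 idx=2 pred=N actual=T -> ctr[2]=1
Ev 7: PC=5 idx=2 pred=N actual=N -> ctr[2]=0
Ev 8: PC=5 idx=2 pred=N actual=T -> ctr[2]=1
Ev 9: PC=5 idx=2 pred=N actual=T -> ctr[2]=2
Ev 10: PC=7 idx=1 pred=N actual=T -> ctr[1]=2
Ev 11: PC=7 idx=1 pred=T actual=T -> ctr[1]=3
Ev 12: PC=5 idx=2 pred=T actual=T -> ctr[2]=3
Ev 13: PC=7 idx=1 pred=T actual=T -> ctr[1]=3
Ev 14: PC=7 idx=1 pred=T actual=T -> ctr[1]=3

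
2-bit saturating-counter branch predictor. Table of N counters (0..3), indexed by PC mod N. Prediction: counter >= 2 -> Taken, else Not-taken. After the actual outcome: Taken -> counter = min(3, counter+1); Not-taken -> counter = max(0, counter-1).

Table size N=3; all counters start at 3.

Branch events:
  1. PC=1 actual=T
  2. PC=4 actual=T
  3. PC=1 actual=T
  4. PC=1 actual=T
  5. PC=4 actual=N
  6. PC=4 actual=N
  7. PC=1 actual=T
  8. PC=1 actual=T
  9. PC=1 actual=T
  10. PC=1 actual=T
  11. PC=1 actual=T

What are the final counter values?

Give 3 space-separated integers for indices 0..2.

Ev 1: PC=1 idx=1 pred=T actual=T -> ctr[1]=3
Ev 2: PC=4 idx=1 pred=T actual=T -> ctr[1]=3
Ev 3: PC=1 idx=1 pred=T actual=T -> ctr[1]=3
Ev 4: PC=1 idx=1 pred=T actual=T -> ctr[1]=3
Ev 5: PC=4 idx=1 pred=T actual=N -> ctr[1]=2
Ev 6: PC=4 idx=1 pred=T actual=N -> ctr[1]=1
Ev 7: PC=1 idx=1 pred=N actual=T -> ctr[1]=2
Ev 8: PC=1 idx=1 pred=T actual=T -> ctr[1]=3
Ev 9: PC=1 idx=1 pred=T actual=T -> ctr[1]=3
Ev 10: PC=1 idx=1 pred=T actual=T -> ctr[1]=3
Ev 11: PC=1 idx=1 pred=T actual=T -> ctr[1]=3

Answer: 3 3 3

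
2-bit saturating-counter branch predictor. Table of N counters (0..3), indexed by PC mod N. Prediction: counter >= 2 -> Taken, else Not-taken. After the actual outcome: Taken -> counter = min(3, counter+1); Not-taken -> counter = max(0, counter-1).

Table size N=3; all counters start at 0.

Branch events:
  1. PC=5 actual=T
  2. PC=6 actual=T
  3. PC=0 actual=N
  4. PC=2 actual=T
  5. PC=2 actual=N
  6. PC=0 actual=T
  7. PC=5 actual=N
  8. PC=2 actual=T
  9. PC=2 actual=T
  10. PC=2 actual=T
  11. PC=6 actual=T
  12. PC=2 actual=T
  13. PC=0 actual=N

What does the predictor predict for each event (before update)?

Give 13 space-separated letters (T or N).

Ev 1: PC=5 idx=2 pred=N actual=T -> ctr[2]=1
Ev 2: PC=6 idx=0 pred=N actual=T -> ctr[0]=1
Ev 3: PC=0 idx=0 pred=N actual=N -> ctr[0]=0
Ev 4: PC=2 idx=2 pred=N actual=T -> ctr[2]=2
Ev 5: PC=2 idx=2 pred=T actual=N -> ctr[2]=1
Ev 6: PC=0 idx=0 pred=N actual=T -> ctr[0]=1
Ev 7: PC=5 idx=2 pred=N actual=N -> ctr[2]=0
Ev 8: PC=2 idx=2 pred=N actual=T -> ctr[2]=1
Ev 9: PC=2 idx=2 pred=N actual=T -> ctr[2]=2
Ev 10: PC=2 idx=2 pred=T actual=T -> ctr[2]=3
Ev 11: PC=6 idx=0 pred=N actual=T -> ctr[0]=2
Ev 12: PC=2 idx=2 pred=T actual=T -> ctr[2]=3
Ev 13: PC=0 idx=0 pred=T actual=N -> ctr[0]=1

Answer: N N N N T N N N N T N T T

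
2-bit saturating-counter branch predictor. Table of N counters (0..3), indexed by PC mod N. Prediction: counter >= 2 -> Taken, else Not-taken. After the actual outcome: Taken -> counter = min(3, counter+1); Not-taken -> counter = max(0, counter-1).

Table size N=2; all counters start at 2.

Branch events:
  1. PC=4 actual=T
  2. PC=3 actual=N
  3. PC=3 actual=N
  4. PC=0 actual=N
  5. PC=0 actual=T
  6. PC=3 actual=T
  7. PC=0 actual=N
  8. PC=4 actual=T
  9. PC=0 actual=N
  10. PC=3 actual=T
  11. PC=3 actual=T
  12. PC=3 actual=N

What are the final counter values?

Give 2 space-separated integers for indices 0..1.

Ev 1: PC=4 idx=0 pred=T actual=T -> ctr[0]=3
Ev 2: PC=3 idx=1 pred=T actual=N -> ctr[1]=1
Ev 3: PC=3 idx=1 pred=N actual=N -> ctr[1]=0
Ev 4: PC=0 idx=0 pred=T actual=N -> ctr[0]=2
Ev 5: PC=0 idx=0 pred=T actual=T -> ctr[0]=3
Ev 6: PC=3 idx=1 pred=N actual=T -> ctr[1]=1
Ev 7: PC=0 idx=0 pred=T actual=N -> ctr[0]=2
Ev 8: PC=4 idx=0 pred=T actual=T -> ctr[0]=3
Ev 9: PC=0 idx=0 pred=T actual=N -> ctr[0]=2
Ev 10: PC=3 idx=1 pred=N actual=T -> ctr[1]=2
Ev 11: PC=3 idx=1 pred=T actual=T -> ctr[1]=3
Ev 12: PC=3 idx=1 pred=T actual=N -> ctr[1]=2

Answer: 2 2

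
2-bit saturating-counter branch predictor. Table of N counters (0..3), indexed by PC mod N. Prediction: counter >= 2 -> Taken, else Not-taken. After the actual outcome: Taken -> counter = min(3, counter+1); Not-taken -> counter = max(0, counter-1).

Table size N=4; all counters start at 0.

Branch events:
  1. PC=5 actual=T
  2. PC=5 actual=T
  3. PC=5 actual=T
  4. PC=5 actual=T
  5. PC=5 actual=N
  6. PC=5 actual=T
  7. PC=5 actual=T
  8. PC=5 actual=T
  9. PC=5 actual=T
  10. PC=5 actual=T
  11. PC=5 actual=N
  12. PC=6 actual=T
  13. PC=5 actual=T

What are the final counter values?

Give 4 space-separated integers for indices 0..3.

Answer: 0 3 1 0

Derivation:
Ev 1: PC=5 idx=1 pred=N actual=T -> ctr[1]=1
Ev 2: PC=5 idx=1 pred=N actual=T -> ctr[1]=2
Ev 3: PC=5 idx=1 pred=T actual=T -> ctr[1]=3
Ev 4: PC=5 idx=1 pred=T actual=T -> ctr[1]=3
Ev 5: PC=5 idx=1 pred=T actual=N -> ctr[1]=2
Ev 6: PC=5 idx=1 pred=T actual=T -> ctr[1]=3
Ev 7: PC=5 idx=1 pred=T actual=T -> ctr[1]=3
Ev 8: PC=5 idx=1 pred=T actual=T -> ctr[1]=3
Ev 9: PC=5 idx=1 pred=T actual=T -> ctr[1]=3
Ev 10: PC=5 idx=1 pred=T actual=T -> ctr[1]=3
Ev 11: PC=5 idx=1 pred=T actual=N -> ctr[1]=2
Ev 12: PC=6 idx=2 pred=N actual=T -> ctr[2]=1
Ev 13: PC=5 idx=1 pred=T actual=T -> ctr[1]=3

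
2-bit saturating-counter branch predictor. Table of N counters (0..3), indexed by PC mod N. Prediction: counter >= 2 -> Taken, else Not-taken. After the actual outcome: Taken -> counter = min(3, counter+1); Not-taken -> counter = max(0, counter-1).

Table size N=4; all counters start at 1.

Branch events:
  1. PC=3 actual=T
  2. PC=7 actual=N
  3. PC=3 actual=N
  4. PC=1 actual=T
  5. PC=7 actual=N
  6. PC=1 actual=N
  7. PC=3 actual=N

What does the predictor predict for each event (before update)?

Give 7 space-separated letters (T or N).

Answer: N T N N N T N

Derivation:
Ev 1: PC=3 idx=3 pred=N actual=T -> ctr[3]=2
Ev 2: PC=7 idx=3 pred=T actual=N -> ctr[3]=1
Ev 3: PC=3 idx=3 pred=N actual=N -> ctr[3]=0
Ev 4: PC=1 idx=1 pred=N actual=T -> ctr[1]=2
Ev 5: PC=7 idx=3 pred=N actual=N -> ctr[3]=0
Ev 6: PC=1 idx=1 pred=T actual=N -> ctr[1]=1
Ev 7: PC=3 idx=3 pred=N actual=N -> ctr[3]=0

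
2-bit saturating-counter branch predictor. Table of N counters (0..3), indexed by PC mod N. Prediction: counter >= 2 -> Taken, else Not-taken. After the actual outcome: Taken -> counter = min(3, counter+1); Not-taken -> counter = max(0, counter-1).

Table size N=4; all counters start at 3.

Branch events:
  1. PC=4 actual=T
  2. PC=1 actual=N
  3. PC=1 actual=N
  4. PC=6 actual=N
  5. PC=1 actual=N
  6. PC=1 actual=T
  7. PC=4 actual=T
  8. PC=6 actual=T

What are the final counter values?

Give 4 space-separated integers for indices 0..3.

Ev 1: PC=4 idx=0 pred=T actual=T -> ctr[0]=3
Ev 2: PC=1 idx=1 pred=T actual=N -> ctr[1]=2
Ev 3: PC=1 idx=1 pred=T actual=N -> ctr[1]=1
Ev 4: PC=6 idx=2 pred=T actual=N -> ctr[2]=2
Ev 5: PC=1 idx=1 pred=N actual=N -> ctr[1]=0
Ev 6: PC=1 idx=1 pred=N actual=T -> ctr[1]=1
Ev 7: PC=4 idx=0 pred=T actual=T -> ctr[0]=3
Ev 8: PC=6 idx=2 pred=T actual=T -> ctr[2]=3

Answer: 3 1 3 3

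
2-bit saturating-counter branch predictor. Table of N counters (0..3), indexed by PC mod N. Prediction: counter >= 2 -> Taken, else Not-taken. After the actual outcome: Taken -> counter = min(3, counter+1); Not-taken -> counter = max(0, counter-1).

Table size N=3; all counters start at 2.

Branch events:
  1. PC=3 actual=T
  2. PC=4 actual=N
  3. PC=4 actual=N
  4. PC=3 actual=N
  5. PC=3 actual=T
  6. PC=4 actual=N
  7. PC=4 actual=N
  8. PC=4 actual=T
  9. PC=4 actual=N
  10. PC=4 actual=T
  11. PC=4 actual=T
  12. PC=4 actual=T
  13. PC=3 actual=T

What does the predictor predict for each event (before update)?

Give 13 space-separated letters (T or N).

Answer: T T N T T N N N N N N T T

Derivation:
Ev 1: PC=3 idx=0 pred=T actual=T -> ctr[0]=3
Ev 2: PC=4 idx=1 pred=T actual=N -> ctr[1]=1
Ev 3: PC=4 idx=1 pred=N actual=N -> ctr[1]=0
Ev 4: PC=3 idx=0 pred=T actual=N -> ctr[0]=2
Ev 5: PC=3 idx=0 pred=T actual=T -> ctr[0]=3
Ev 6: PC=4 idx=1 pred=N actual=N -> ctr[1]=0
Ev 7: PC=4 idx=1 pred=N actual=N -> ctr[1]=0
Ev 8: PC=4 idx=1 pred=N actual=T -> ctr[1]=1
Ev 9: PC=4 idx=1 pred=N actual=N -> ctr[1]=0
Ev 10: PC=4 idx=1 pred=N actual=T -> ctr[1]=1
Ev 11: PC=4 idx=1 pred=N actual=T -> ctr[1]=2
Ev 12: PC=4 idx=1 pred=T actual=T -> ctr[1]=3
Ev 13: PC=3 idx=0 pred=T actual=T -> ctr[0]=3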